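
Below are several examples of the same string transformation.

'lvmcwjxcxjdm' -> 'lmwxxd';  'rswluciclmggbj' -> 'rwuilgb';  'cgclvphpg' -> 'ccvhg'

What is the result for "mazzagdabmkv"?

Each output is the input with this applied: keep every other character starting from the first (positions 1st, 3rd, 5th, ...).
For "mazzagdabmkv" the result is "mzadbk".

mzadbk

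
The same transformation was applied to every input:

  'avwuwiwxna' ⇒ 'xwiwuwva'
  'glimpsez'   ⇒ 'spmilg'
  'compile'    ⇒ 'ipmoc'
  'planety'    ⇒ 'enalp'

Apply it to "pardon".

drap

Looking at the pairs, the operation is to delete the last 2 characters, then reverse the string.
On "pardon": the first step gives "pard", and the second then gives "drap".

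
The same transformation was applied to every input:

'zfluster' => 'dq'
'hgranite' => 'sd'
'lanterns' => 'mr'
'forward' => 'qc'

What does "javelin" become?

hm

In each case the input is transformed by: shift every letter 1 place backward in the alphabet (wrapping around), then keep only the last 2 characters.
Working it through for "javelin": intermediate "izudkhm", final "hm".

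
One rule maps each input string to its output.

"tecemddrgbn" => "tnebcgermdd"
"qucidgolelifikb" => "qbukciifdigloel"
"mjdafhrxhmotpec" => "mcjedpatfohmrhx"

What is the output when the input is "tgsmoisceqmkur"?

Each output is the input with this applied: take characters alternately from the front and the back (1st, last, 2nd, 2nd-last, ...).
"tgsmoisceqmkur" → "trguskmmoqiesc".

trguskmmoqiesc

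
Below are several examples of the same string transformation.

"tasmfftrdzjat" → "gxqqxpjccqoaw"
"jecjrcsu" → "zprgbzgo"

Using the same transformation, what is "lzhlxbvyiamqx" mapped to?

jnuiweiuysvfx

The transformation: move the last 3 characters to the front (rotate right by 3), then shift every letter 3 places backward in the alphabet (wrapping around).
Working it through for "lzhlxbvyiamqx": intermediate "mqxlzhlxbvyia", final "jnuiweiuysvfx".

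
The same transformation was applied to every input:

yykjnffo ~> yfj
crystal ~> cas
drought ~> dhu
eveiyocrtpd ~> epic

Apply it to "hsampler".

hem

The pattern: take characters alternately from the front and the back (1st, last, 2nd, 2nd-last, ...), then keep one character in every 3, starting at position 1 (positions 1st, 4th, 7th, ...).
Applying both steps to "hsampler": "hrsealmp", then "hem".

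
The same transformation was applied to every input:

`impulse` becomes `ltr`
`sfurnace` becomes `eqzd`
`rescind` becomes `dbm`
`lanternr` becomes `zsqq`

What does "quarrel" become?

Looking at the pairs, the operation is to keep every other character starting from the second (positions 2nd, 4th, 6th, ...), then shift every letter 1 place backward in the alphabet (wrapping around).
"quarrel" → "ure" → "tqd".

tqd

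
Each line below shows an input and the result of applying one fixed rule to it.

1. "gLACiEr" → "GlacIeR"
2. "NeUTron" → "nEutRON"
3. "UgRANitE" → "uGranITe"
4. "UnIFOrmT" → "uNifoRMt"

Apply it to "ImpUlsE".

Rule — flip the case of every letter.
On "ImpUlsE" that produces "iMPuLSe".

iMPuLSe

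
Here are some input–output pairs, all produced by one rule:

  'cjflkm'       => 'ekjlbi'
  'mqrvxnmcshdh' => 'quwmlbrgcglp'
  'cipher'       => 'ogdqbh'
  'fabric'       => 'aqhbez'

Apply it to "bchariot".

What's happening: move the first 2 characters to the end (rotate left by 2), then shift every letter 1 place backward in the alphabet (wrapping around).
So "bchariot" becomes "gzqhnsab".

gzqhnsab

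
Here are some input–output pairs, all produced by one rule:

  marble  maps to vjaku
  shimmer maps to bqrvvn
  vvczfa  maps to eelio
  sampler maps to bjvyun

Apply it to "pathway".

yjcqfj

What's happening: delete the last character, then shift every letter 9 places forward in the alphabet (wrapping around).
"pathway" → "pathwa" → "yjcqfj".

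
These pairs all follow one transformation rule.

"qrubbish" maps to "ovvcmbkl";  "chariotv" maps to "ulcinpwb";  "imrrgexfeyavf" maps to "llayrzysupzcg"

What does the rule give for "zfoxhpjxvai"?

Rule — move the first 2 characters to the end (rotate left by 2), then shift every letter 6 places backward in the alphabet (wrapping around).
Starting from "zfoxhpjxvai": after the first operation, "oxhpjxvaizf"; after the second, "irbjdrpuctz".

irbjdrpuctz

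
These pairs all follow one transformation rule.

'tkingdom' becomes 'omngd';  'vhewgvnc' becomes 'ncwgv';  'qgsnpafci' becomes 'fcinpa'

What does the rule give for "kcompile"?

lempi

The pattern: delete the first 3 characters, then move the first 3 characters to the end (rotate left by 3).
Starting from "kcompile": after the first operation, "mpile"; after the second, "lempi".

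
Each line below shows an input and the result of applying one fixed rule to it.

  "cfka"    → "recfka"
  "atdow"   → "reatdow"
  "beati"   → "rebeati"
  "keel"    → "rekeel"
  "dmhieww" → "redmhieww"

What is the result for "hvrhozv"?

Each output is the input with this applied: prepend "re".
Doing the same to "hvrhozv": "rehvrhozv".

rehvrhozv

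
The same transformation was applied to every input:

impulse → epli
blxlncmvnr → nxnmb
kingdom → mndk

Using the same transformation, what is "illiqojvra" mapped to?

The pattern: keep every other character starting from the first (positions 1st, 3rd, 5th, ...), then swap the first and last characters.
On "illiqojvra": the first step gives "ilqjr", and the second then gives "rlqji".

rlqji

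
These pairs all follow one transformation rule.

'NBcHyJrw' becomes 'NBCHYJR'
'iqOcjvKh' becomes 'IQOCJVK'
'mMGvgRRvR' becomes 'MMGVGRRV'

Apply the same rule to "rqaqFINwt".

What's happening: delete the last character, then convert every letter to uppercase.
"rqaqFINwt" → "rqaqFINw" → "RQAQFINW".

RQAQFINW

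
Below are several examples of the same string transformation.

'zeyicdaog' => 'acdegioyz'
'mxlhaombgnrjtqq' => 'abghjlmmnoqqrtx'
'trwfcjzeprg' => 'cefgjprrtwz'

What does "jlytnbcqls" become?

bcjllnqsty

The pattern: sort the characters into alphabetical order.
On "jlytnbcqls" that produces "bcjllnqsty".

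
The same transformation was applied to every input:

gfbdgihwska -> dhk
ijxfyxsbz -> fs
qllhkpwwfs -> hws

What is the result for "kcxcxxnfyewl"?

cne

What's happening: delete the first 2 characters, then keep one character in every 3, starting at position 2 (positions 2nd, 5th, 8th, ...).
Applying both steps to "kcxcxxnfyewl": "xcxxnfyewl", then "cne".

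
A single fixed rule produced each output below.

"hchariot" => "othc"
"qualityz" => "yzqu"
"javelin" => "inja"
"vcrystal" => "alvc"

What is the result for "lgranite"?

telg

Each output is the input with this applied: move the last 2 characters to the front (rotate right by 2), then keep only the first 4 characters.
Starting from "lgranite": after the first operation, "telgrani"; after the second, "telg".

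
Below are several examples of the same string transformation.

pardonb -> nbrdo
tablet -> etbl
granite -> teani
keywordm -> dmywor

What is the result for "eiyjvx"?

vxyj

What's happening: delete the first 2 characters, then move the last 2 characters to the front (rotate right by 2).
Applying both steps to "eiyjvx": "yjvx", then "vxyj".
(Check on "pardonb": → "rdonb" → "nbrdo" ✓)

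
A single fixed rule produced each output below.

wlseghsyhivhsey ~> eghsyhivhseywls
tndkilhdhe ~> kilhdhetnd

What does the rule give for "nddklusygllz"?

Looking at the pairs, the operation is to move the first 3 characters to the end (rotate left by 3).
For "nddklusygllz" the result is "klusygllzndd".

klusygllzndd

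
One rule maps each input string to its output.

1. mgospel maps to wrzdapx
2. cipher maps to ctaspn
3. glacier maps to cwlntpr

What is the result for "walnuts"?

What's happening: swap the first and last characters, then shift every letter 11 places forward in the alphabet (wrapping around).
For "walnuts", step one produces "salnutw"; step two turns that into "dlwyfeh".

dlwyfeh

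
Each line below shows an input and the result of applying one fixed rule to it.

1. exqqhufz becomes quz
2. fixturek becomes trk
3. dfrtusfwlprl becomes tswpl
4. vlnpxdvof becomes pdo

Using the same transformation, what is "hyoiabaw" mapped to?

ibw

The pattern: delete the first 3 characters, then keep every other character starting from the first (positions 1st, 3rd, 5th, ...).
On "hyoiabaw": the first step gives "iabaw", and the second then gives "ibw".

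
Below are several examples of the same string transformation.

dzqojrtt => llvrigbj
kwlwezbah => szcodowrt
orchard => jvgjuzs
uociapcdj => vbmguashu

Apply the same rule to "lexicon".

gfdwpau

What's happening: move the last 2 characters to the front (rotate right by 2), then shift every letter 8 places backward in the alphabet (wrapping around).
Starting from "lexicon": after the first operation, "onlexic"; after the second, "gfdwpau".
(Check on "kwlwezbah": → "ahkwlwezb" → "szcodowrt" ✓)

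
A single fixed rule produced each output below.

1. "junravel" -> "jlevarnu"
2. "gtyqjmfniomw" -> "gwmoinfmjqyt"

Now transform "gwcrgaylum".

The transformation: reverse the string, then move the last character to the front.
On "gwcrgaylum": the first step gives "mulyagrcwg", and the second then gives "gmulyagrcw".

gmulyagrcw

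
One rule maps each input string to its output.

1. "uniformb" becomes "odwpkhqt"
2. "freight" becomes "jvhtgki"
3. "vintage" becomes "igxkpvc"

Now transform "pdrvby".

Each output is the input with this applied: shift every letter 2 places forward in the alphabet (wrapping around), then move the last 2 characters to the front (rotate right by 2).
"pdrvby" → "rftxda" → "darftx".

darftx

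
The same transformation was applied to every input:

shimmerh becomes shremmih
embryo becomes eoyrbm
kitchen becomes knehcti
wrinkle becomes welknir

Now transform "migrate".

Each output is the input with this applied: reverse the string, then move the last character to the front.
Starting from "migrate": after the first operation, "etargim"; after the second, "metargi".

metargi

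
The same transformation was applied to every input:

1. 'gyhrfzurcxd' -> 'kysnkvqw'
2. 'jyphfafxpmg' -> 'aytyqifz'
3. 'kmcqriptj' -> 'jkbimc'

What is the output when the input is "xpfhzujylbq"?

asncreuj

The pattern: delete the first 3 characters, then shift every letter 7 places backward in the alphabet (wrapping around).
Working it through for "xpfhzujylbq": intermediate "hzujylbq", final "asncreuj".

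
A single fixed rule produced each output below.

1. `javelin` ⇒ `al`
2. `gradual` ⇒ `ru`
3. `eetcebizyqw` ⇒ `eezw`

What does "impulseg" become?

What's happening: keep one character in every 3, starting at position 2 (positions 2nd, 5th, 8th, ...).
"impulseg" → "mlg".

mlg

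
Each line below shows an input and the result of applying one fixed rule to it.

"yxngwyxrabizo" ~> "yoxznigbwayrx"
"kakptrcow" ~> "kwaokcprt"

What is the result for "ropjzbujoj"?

rjoopjjuzb

The pattern: take characters alternately from the front and the back (1st, last, 2nd, 2nd-last, ...).
"ropjzbujoj" → "rjoopjjuzb".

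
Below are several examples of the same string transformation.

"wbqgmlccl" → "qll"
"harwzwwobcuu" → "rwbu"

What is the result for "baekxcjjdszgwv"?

ecdg

Rule — keep one character in every 3, starting at position 3 (positions 3rd, 6th, 9th, ...).
On "baekxcjjdszgwv" that produces "ecdg".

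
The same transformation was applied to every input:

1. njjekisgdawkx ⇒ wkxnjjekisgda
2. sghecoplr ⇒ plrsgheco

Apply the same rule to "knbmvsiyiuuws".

uwsknbmvsiyiu

The rule is to move the last 3 characters to the front (rotate right by 3).
Doing the same to "knbmvsiyiuuws": "uwsknbmvsiyiu".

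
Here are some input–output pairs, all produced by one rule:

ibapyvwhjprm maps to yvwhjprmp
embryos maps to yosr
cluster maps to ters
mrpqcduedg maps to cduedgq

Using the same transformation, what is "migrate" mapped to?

ater

Each output is the input with this applied: delete the first 3 characters, then move the first character to the end.
For "migrate" the result is "ater".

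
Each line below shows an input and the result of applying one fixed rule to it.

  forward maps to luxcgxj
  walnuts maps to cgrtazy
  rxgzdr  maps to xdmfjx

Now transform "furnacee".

Each output is the input with this applied: shift every letter 6 places forward in the alphabet (wrapping around).
On "furnacee" that produces "laxtgikk".

laxtgikk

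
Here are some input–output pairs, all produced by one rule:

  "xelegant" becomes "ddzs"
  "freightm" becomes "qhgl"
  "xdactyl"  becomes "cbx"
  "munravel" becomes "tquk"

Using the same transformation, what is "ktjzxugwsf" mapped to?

Each output is the input with this applied: keep every other character starting from the second (positions 2nd, 4th, 6th, ...), then shift every letter 1 place backward in the alphabet (wrapping around).
Working it through for "ktjzxugwsf": intermediate "tzuwf", final "sytve".

sytve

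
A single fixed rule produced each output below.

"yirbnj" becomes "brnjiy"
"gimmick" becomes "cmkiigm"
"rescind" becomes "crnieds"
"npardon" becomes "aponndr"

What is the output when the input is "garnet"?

Each output is the input with this applied: sort the characters into reverse alphabetical order, then swap the first and last characters.
On "garnet": the first step gives "trngea", and the second then gives "arnget".
(Check on "gimmick": → "mmkiigc" → "cmkiigm" ✓)

arnget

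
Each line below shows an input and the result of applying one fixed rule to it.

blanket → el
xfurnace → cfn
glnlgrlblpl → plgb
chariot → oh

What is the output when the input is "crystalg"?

In each case the input is transformed by: move the last 3 characters to the front (rotate right by 3), then keep one character in every 3, starting at position 2 (positions 2nd, 5th, 8th, ...).
"crystalg" → "algcryst" → "lrt".
(Check on "glnlgrlblpl": → "lplglnlgrlb" → "plgb" ✓)

lrt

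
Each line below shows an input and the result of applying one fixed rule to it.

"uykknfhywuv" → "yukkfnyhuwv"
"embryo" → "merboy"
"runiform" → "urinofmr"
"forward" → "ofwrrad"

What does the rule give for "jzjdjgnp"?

zjdjgjpn

The rule is to swap each adjacent pair of characters (1↔2, 3↔4, ...).
For "jzjdjgnp" the result is "zjdjgjpn".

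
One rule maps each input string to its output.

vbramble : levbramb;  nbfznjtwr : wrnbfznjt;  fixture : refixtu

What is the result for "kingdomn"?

Each output is the input with this applied: move the last 2 characters to the front (rotate right by 2).
For "kingdomn" the result is "mnkingdo".

mnkingdo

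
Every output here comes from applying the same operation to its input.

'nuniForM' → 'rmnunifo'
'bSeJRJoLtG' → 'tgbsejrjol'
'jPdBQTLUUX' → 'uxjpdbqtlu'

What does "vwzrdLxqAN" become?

anvwzrdlxq

The transformation: move the last 2 characters to the front (rotate right by 2), then convert every letter to lowercase.
Working it through for "vwzrdLxqAN": intermediate "ANvwzrdLxq", final "anvwzrdlxq".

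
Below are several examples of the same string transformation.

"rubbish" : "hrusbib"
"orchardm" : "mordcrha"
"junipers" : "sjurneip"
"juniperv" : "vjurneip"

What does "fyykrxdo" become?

The pattern: swap the first and last characters, then take characters alternately from the front and the back (1st, last, 2nd, 2nd-last, ...).
Working it through for "fyykrxdo": intermediate "oyykrxdf", final "ofydyxkr".

ofydyxkr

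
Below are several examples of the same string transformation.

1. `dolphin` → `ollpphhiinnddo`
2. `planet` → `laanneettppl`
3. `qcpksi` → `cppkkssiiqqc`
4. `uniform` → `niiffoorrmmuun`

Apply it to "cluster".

luusstteerrccl

Looking at the pairs, the operation is to double every character, then move the first 3 characters to the end (rotate left by 3).
Starting from "cluster": after the first operation, "cclluusstteerr"; after the second, "luusstteerrccl".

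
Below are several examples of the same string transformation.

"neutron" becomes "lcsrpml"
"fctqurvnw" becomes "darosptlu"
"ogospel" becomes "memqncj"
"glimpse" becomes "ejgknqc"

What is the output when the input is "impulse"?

Looking at the pairs, the operation is to shift every letter 2 places backward in the alphabet (wrapping around).
So "impulse" becomes "gknsjqc".

gknsjqc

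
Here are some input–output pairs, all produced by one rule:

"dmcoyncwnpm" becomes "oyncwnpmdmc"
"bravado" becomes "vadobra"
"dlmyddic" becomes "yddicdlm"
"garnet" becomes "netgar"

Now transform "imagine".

What's happening: move the first 3 characters to the end (rotate left by 3).
"imagine" → "gineima".

gineima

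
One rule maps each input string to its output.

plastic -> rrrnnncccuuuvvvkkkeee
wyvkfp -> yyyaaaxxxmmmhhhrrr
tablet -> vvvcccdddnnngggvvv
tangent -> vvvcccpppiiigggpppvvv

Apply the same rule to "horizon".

Each output is the input with this applied: repeat every character 3 times, then shift every letter 2 places forward in the alphabet (wrapping around).
So "horizon" becomes "jjjqqqtttkkkbbbqqqppp".

jjjqqqtttkkkbbbqqqppp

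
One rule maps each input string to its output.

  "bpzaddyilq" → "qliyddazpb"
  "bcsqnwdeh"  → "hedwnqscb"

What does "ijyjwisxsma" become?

amsxsiwjyji

Rule — reverse the string.
For "ijyjwisxsma" the result is "amsxsiwjyji".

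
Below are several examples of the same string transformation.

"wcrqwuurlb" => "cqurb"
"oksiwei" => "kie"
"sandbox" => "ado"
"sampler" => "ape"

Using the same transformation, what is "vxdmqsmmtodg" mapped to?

xmsmog

The transformation: keep every other character starting from the second (positions 2nd, 4th, 6th, ...).
For "vxdmqsmmtodg" the result is "xmsmog".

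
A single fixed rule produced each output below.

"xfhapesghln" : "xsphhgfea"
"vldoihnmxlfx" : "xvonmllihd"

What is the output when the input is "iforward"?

wroifa

The transformation: delete the last 2 characters, then sort the characters into reverse alphabetical order.
Working it through for "iforward": intermediate "iforwa", final "wroifa".
(Check on "xfhapesghln": → "xfhapesgh" → "xsphhgfea" ✓)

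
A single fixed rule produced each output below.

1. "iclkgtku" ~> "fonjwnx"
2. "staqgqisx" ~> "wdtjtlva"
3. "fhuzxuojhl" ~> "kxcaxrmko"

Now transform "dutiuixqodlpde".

The transformation: shift every letter 3 places forward in the alphabet (wrapping around), then delete the first character.
Starting from "dutiuixqodlpde": after the first operation, "gxwlxlatrgosgh"; after the second, "xwlxlatrgosgh".

xwlxlatrgosgh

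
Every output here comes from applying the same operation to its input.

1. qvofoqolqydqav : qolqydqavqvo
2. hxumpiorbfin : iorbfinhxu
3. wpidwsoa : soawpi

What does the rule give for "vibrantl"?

ntlvib

In each case the input is transformed by: move the first 3 characters to the end (rotate left by 3), then delete the first 2 characters.
Starting from "vibrantl": after the first operation, "rantlvib"; after the second, "ntlvib".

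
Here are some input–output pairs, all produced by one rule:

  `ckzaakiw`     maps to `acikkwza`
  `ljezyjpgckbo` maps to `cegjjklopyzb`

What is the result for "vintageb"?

begintva

Each output is the input with this applied: sort the characters into alphabetical order, then move the first character to the end.
Starting from "vintageb": after the first operation, "abegintv"; after the second, "begintva".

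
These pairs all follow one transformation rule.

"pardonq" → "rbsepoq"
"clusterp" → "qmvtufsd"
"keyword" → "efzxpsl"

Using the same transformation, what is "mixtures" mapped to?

tjyuvsfn

Looking at the pairs, the operation is to shift every letter 1 place forward in the alphabet (wrapping around), then swap the first and last characters.
"mixtures" → "njyuvsft" → "tjyuvsfn".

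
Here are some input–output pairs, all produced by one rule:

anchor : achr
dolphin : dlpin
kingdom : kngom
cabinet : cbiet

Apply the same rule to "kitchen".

What's happening: double every character, then keep one character in every 3, starting at position 2 (positions 2nd, 5th, 8th, ...).
Starting from "kitchen": after the first operation, "kkiittcchheenn"; after the second, "ktcen".

ktcen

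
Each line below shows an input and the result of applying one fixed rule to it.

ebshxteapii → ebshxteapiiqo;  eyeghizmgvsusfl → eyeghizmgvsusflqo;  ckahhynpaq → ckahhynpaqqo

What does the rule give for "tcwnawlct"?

tcwnawlctqo

The pattern: append "qo".
On "tcwnawlct" that produces "tcwnawlctqo".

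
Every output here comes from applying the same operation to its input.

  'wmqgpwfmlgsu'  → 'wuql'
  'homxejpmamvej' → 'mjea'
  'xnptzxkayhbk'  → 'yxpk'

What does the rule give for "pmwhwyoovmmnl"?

What's happening: keep one character in every 3, starting at position 3 (positions 3rd, 6th, 9th, ...), then sort the characters into reverse alphabetical order.
"pmwhwyoovmmnl" → "wyvn" → "ywvn".

ywvn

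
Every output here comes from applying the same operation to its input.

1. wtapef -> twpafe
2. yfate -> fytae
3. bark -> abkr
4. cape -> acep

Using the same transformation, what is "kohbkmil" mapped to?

okbhmkli

Each output is the input with this applied: swap each adjacent pair of characters (1↔2, 3↔4, ...).
On "kohbkmil" that produces "okbhmkli".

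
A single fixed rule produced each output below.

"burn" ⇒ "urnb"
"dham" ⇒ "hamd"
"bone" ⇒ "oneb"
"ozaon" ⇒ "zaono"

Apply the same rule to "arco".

rcoa

Each output is the input with this applied: move the first character to the end.
For "arco" the result is "rcoa".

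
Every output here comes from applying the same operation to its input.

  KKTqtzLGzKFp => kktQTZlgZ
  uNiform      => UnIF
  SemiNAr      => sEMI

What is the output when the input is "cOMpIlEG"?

ComPi

In each case the input is transformed by: delete the last 3 characters, then flip the case of every letter.
Applying both steps to "cOMpIlEG": "cOMpI", then "ComPi".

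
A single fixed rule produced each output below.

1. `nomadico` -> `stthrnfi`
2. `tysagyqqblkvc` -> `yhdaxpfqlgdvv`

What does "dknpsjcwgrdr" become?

Looking at the pairs, the operation is to take characters alternately from the front and the back (1st, last, 2nd, 2nd-last, ...), then shift every letter 5 places forward in the alphabet (wrapping around).
"dknpsjcwgrdr" → "drkdnrpgswjc" → "iwpiswulxboh".

iwpiswulxboh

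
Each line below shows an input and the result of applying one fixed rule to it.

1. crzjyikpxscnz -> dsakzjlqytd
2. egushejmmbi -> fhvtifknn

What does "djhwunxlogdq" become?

Each output is the input with this applied: shift every letter 1 place forward in the alphabet (wrapping around), then delete the last 2 characters.
On "djhwunxlogdq": the first step gives "ekixvoympher", and the second then gives "ekixvoymph".

ekixvoymph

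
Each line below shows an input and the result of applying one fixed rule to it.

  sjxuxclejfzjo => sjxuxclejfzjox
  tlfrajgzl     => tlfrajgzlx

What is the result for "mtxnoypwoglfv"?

The pattern: append "x".
Doing the same to "mtxnoypwoglfv": "mtxnoypwoglfvx".

mtxnoypwoglfvx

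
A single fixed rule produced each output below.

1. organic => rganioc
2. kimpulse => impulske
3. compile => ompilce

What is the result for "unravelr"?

The rule is to swap the first and last characters, then move the first character to the end.
Applying both steps to "unravelr": "rnravelu", then "nravelur".

nravelur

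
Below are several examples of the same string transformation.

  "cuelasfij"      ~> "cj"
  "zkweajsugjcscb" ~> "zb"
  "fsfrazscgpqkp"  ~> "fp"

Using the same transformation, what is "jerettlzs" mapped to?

The transformation: take characters alternately from the front and the back (1st, last, 2nd, 2nd-last, ...), then keep only the first 2 characters.
Starting from "jerettlzs": after the first operation, "jsezrlett"; after the second, "js".

js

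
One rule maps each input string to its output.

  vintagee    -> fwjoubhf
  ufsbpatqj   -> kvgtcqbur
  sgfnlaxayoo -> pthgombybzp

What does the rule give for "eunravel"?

mfvosbwf

Each output is the input with this applied: move the last character to the front, then shift every letter 1 place forward in the alphabet (wrapping around).
"eunravel" → "leunrave" → "mfvosbwf".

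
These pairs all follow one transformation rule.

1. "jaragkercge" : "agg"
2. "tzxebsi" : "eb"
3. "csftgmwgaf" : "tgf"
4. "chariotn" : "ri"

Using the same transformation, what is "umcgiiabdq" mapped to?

In each case the input is transformed by: swap each adjacent pair of characters (1↔2, 3↔4, ...), then keep one character in every 3, starting at position 3 (positions 3rd, 6th, 9th, ...).
Applying both steps to "umcgiiabdq": "mugciibaqd", then "giq".
(Check on "tzxebsi": → "ztexsbi" → "eb" ✓)

giq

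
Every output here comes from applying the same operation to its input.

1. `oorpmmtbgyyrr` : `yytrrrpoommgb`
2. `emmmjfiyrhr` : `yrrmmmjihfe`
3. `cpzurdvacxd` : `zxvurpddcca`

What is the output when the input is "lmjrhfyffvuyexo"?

yyxvuromljhfffe

The rule is to sort the characters into reverse alphabetical order.
So "lmjrhfyffvuyexo" becomes "yyxvuromljhfffe".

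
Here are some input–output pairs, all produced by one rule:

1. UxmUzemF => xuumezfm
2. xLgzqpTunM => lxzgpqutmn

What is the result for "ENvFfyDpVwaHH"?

Rule — swap each adjacent pair of characters (1↔2, 3↔4, ...), then convert every letter to lowercase.
Working it through for "ENvFfyDpVwaHH": intermediate "NEFvyfpDwVHaH", final "nefvyfpdwvhah".

nefvyfpdwvhah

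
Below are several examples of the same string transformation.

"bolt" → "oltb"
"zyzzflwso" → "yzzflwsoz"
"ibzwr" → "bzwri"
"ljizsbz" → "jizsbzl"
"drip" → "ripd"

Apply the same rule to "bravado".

In each case the input is transformed by: move the first character to the end.
"bravado" → "ravadob".

ravadob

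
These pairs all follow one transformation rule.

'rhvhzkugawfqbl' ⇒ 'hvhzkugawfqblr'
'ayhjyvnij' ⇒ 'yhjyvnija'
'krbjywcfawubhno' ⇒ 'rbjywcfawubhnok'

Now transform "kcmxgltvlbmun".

In each case the input is transformed by: move the first character to the end.
Applying that to "kcmxgltvlbmun" gives "cmxgltvlbmunk".

cmxgltvlbmunk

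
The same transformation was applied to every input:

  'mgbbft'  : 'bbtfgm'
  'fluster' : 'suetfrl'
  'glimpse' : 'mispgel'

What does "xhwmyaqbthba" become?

mwaybqhtabhx

Looking at the pairs, the operation is to move the first 2 characters to the end (rotate left by 2), then swap each adjacent pair of characters (1↔2, 3↔4, ...).
On "xhwmyaqbthba": the first step gives "wmyaqbthbaxh", and the second then gives "mwaybqhtabhx".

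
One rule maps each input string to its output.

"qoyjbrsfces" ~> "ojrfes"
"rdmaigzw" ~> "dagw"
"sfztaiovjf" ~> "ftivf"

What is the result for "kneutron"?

nurn

The pattern: swap each adjacent pair of characters (1↔2, 3↔4, ...), then keep every other character starting from the first (positions 1st, 3rd, 5th, ...).
For "kneutron", step one produces "nkuertno"; step two turns that into "nurn".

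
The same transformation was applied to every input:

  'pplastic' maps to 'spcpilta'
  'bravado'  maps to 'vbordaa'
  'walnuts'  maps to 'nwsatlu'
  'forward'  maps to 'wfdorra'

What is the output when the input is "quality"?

Each output is the input with this applied: take characters alternately from the front and the back (1st, last, 2nd, 2nd-last, ...), then move the last character to the front.
Starting from "quality": after the first operation, "qyutail"; after the second, "lqyutai".
(Check on "bravado": → "bordaav" → "vbordaa" ✓)

lqyutai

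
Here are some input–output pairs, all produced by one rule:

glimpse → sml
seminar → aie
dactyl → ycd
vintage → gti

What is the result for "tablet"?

ebt

Rule — reverse the string, then keep every other character starting from the second (positions 2nd, 4th, 6th, ...).
For "tablet" the result is "ebt".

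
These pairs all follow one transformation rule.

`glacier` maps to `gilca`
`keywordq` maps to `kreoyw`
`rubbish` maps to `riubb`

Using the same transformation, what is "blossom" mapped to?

bslso

Looking at the pairs, the operation is to delete the last 2 characters, then take characters alternately from the front and the back (1st, last, 2nd, 2nd-last, ...).
"blossom" → "bloss" → "bslso".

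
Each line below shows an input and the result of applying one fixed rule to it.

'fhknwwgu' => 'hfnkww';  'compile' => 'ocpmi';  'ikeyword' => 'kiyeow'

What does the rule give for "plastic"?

lpsat

What's happening: delete the last 2 characters, then swap each adjacent pair of characters (1↔2, 3↔4, ...).
For "plastic", step one produces "plast"; step two turns that into "lpsat".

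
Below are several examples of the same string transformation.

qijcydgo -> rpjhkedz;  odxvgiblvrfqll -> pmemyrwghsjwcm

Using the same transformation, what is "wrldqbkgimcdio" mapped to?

xpsjmeedrncjlh

Rule — take characters alternately from the front and the back (1st, last, 2nd, 2nd-last, ...), then shift every letter 1 place forward in the alphabet (wrapping around).
"wrldqbkgimcdio" → "worilddcqmbikg" → "xpsjmeedrncjlh".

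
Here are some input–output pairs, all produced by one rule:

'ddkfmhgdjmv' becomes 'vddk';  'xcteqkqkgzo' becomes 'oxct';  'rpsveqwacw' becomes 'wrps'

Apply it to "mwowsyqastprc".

The transformation: move the last character to the front, then keep only the first 4 characters.
Working it through for "mwowsyqastprc": intermediate "cmwowsyqastpr", final "cmwo".

cmwo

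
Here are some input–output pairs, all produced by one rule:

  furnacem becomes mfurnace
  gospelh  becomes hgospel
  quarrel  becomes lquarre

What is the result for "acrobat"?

Rule — move the last character to the front.
On "acrobat" that produces "tacroba".

tacroba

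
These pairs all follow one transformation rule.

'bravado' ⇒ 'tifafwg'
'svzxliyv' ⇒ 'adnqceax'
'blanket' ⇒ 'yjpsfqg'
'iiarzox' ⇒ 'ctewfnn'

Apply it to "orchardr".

wiwfmhwt

In each case the input is transformed by: reverse the string, then shift every letter 5 places forward in the alphabet (wrapping around).
Starting from "orchardr": after the first operation, "rdrahcro"; after the second, "wiwfmhwt".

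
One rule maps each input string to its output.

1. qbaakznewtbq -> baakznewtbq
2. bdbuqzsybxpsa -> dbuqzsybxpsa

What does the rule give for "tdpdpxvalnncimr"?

The transformation: delete the first character.
On "tdpdpxvalnncimr" that produces "dpdpxvalnncimr".

dpdpxvalnncimr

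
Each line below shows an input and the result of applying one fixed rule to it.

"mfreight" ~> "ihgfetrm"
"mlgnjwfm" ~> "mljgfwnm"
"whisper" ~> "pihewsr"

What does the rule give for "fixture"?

rifexut

What's happening: sort the characters into reverse alphabetical order, then move the first 3 characters to the end (rotate left by 3).
Applying both steps to "fixture": "xutrife", then "rifexut".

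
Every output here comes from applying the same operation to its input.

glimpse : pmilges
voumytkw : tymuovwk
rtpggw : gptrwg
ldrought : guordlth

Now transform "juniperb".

The transformation: move the last 2 characters to the front (rotate right by 2), then reverse the string.
Starting from "juniperb": after the first operation, "rbjunipe"; after the second, "epinujbr".

epinujbr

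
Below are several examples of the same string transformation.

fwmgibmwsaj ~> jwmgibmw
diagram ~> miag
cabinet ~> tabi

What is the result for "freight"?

trei

In each case the input is transformed by: swap the first and last characters, then delete the last 3 characters.
On "freight": the first step gives "treighf", and the second then gives "trei".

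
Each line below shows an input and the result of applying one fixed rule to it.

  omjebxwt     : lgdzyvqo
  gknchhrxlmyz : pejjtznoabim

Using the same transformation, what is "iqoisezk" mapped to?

qkugbmks

What's happening: move the first 2 characters to the end (rotate left by 2), then shift every letter 2 places forward in the alphabet (wrapping around).
For "iqoisezk", step one produces "oisezkiq"; step two turns that into "qkugbmks".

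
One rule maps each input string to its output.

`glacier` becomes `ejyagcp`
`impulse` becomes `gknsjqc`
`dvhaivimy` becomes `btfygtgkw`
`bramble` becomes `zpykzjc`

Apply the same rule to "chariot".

afypgmr

What's happening: shift every letter 2 places backward in the alphabet (wrapping around).
"chariot" → "afypgmr".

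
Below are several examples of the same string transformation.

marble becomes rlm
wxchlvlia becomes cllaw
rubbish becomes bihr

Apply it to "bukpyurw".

Each output is the input with this applied: keep every other character starting from the first (positions 1st, 3rd, 5th, ...), then move the first character to the end.
"bukpyurw" → "bkyr" → "kyrb".

kyrb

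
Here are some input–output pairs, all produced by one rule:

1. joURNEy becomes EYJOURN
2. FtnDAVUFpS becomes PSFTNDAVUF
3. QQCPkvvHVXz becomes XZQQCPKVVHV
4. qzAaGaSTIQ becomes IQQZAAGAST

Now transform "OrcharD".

RDORCHA

Each output is the input with this applied: move the last 2 characters to the front (rotate right by 2), then convert every letter to uppercase.
On "OrcharD": the first step gives "rDOrcha", and the second then gives "RDORCHA".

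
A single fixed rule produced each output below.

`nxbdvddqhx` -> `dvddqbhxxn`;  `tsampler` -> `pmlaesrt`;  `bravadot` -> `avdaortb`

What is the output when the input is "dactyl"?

What's happening: swap the front and back halves of the string, then take characters alternately from the front and the back (1st, last, 2nd, 2nd-last, ...).
"dactyl" → "tcyald".
(Check on "tsampler": → "plertsam" → "pmlaesrt" ✓)

tcyald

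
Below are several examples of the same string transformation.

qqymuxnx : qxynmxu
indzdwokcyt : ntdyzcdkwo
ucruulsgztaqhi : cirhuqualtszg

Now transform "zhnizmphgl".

Each output is the input with this applied: delete the first character, then take characters alternately from the front and the back (1st, last, 2nd, 2nd-last, ...).
Doing the same to "zhnizmphgl": "hlngihzpm".

hlngihzpm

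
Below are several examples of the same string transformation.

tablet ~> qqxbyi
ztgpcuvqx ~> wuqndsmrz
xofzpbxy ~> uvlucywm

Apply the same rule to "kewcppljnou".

hrbltkzgmim

Rule — shift every letter 3 places backward in the alphabet (wrapping around), then take characters alternately from the front and the back (1st, last, 2nd, 2nd-last, ...).
"kewcppljnou" → "hrbltkzgmim".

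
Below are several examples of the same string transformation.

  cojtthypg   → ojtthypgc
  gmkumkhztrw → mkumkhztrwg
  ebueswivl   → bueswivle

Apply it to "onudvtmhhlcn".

The transformation: move the first character to the end.
"onudvtmhhlcn" → "nudvtmhhlcno".

nudvtmhhlcno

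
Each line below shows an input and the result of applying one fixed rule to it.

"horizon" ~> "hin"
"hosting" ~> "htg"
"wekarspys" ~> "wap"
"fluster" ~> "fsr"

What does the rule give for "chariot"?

crt

What's happening: keep one character in every 3, starting at position 1 (positions 1st, 4th, 7th, ...).
"chariot" → "crt".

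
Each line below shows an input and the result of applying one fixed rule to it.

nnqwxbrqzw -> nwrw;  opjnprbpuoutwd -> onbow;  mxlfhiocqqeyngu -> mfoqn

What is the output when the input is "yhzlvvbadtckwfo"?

Each output is the input with this applied: keep one character in every 3, starting at position 1 (positions 1st, 4th, 7th, ...).
For "yhzlvvbadtckwfo" the result is "ylbtw".

ylbtw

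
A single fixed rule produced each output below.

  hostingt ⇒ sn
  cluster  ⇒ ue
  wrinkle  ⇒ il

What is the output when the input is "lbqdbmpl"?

qm

The pattern: keep one character in every 3, starting at position 3 (positions 3rd, 6th, 9th, ...).
"lbqdbmpl" → "qm".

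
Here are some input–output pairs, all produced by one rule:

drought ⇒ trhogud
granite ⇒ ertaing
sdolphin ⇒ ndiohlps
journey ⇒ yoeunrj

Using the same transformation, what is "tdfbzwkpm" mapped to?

Rule — take characters alternately from the front and the back (1st, last, 2nd, 2nd-last, ...), then move the first character to the end.
Working it through for "tdfbzwkpm": intermediate "tmdpfkbwz", final "mdpfkbwzt".

mdpfkbwzt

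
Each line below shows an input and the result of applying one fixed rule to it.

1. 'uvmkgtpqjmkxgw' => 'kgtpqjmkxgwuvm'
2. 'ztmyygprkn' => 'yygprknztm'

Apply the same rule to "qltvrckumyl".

The transformation: move the first 3 characters to the end (rotate left by 3).
So "qltvrckumyl" becomes "vrckumylqlt".

vrckumylqlt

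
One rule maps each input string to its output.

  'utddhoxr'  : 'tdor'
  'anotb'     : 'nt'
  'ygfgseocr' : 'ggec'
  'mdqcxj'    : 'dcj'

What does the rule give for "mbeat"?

ba

In each case the input is transformed by: keep every other character starting from the second (positions 2nd, 4th, 6th, ...).
On "mbeat" that produces "ba".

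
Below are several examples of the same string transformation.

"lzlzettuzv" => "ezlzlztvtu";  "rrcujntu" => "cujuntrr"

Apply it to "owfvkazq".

The pattern: sort the characters into alphabetical order, then take characters alternately from the front and the back (1st, last, 2nd, 2nd-last, ...).
For "owfvkazq" the result is "azfwkvoq".

azfwkvoq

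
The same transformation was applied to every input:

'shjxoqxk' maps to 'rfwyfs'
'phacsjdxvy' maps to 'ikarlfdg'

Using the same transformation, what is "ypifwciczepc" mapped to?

qnekqkhmxk

Rule — shift every letter 8 places forward in the alphabet (wrapping around), then delete the first 2 characters.
On "ypifwciczepc" that produces "qnekqkhmxk".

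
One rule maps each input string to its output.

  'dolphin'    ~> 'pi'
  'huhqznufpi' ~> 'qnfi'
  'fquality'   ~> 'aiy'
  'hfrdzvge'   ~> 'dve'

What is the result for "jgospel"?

se

The rule is to delete the first 2 characters, then keep every other character starting from the second (positions 2nd, 4th, 6th, ...).
For "jgospel", step one produces "ospel"; step two turns that into "se".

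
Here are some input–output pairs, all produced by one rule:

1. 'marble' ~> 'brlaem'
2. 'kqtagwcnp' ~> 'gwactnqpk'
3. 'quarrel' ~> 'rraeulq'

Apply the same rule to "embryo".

In each case the input is transformed by: take characters alternately from the front and the back (1st, last, 2nd, 2nd-last, ...), then reverse the string.
Working it through for "embryo": intermediate "eomybr", final "rbymoe".
(Check on "quarrel": → "qluearr" → "rraeulq" ✓)

rbymoe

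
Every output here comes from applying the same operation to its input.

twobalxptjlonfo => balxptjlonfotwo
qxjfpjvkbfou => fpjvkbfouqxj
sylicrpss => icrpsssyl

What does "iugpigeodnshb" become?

Each output is the input with this applied: move the first 3 characters to the end (rotate left by 3).
"iugpigeodnshb" → "pigeodnshbiug".

pigeodnshbiug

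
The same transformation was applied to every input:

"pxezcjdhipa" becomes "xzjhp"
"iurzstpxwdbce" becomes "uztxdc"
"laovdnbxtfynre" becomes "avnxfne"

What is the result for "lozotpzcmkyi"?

Looking at the pairs, the operation is to keep every other character starting from the second (positions 2nd, 4th, 6th, ...).
So "lozotpzcmkyi" becomes "oopcki".

oopcki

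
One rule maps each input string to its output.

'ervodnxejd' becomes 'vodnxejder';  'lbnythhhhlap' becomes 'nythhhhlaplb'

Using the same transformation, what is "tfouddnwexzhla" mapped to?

ouddnwexzhlatf

In each case the input is transformed by: move the first 2 characters to the end (rotate left by 2).
For "tfouddnwexzhla" the result is "ouddnwexzhlatf".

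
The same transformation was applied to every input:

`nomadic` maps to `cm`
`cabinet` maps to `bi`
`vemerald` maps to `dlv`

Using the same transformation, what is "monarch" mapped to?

cn

The rule is to sort the characters into alphabetical order, then keep one character in every 3, starting at position 2 (positions 2nd, 5th, 8th, ...).
For "monarch" the result is "cn".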